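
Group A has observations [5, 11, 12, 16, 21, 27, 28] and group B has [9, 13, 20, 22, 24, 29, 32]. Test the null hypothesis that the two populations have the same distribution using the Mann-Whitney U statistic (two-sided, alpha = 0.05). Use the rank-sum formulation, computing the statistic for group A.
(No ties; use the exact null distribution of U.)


Step 1: Combine and sort all 14 observations; assign midranks.
sorted (value, group): (5,X), (9,Y), (11,X), (12,X), (13,Y), (16,X), (20,Y), (21,X), (22,Y), (24,Y), (27,X), (28,X), (29,Y), (32,Y)
ranks: 5->1, 9->2, 11->3, 12->4, 13->5, 16->6, 20->7, 21->8, 22->9, 24->10, 27->11, 28->12, 29->13, 32->14
Step 2: Rank sum for X: R1 = 1 + 3 + 4 + 6 + 8 + 11 + 12 = 45.
Step 3: U_X = R1 - n1(n1+1)/2 = 45 - 7*8/2 = 45 - 28 = 17.
       U_Y = n1*n2 - U_X = 49 - 17 = 32.
Step 4: No ties, so the exact null distribution of U (based on enumerating the C(14,7) = 3432 equally likely rank assignments) gives the two-sided p-value.
Step 5: p-value = 0.382867; compare to alpha = 0.05. fail to reject H0.

U_X = 17, p = 0.382867, fail to reject H0 at alpha = 0.05.


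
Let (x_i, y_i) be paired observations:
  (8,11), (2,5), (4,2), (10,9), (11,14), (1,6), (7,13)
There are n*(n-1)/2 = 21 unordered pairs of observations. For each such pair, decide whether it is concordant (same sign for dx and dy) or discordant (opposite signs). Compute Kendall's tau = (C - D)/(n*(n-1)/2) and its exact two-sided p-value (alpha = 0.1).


Step 1: Enumerate the 21 unordered pairs (i,j) with i<j and classify each by sign(x_j-x_i) * sign(y_j-y_i).
  (1,2):dx=-6,dy=-6->C; (1,3):dx=-4,dy=-9->C; (1,4):dx=+2,dy=-2->D; (1,5):dx=+3,dy=+3->C
  (1,6):dx=-7,dy=-5->C; (1,7):dx=-1,dy=+2->D; (2,3):dx=+2,dy=-3->D; (2,4):dx=+8,dy=+4->C
  (2,5):dx=+9,dy=+9->C; (2,6):dx=-1,dy=+1->D; (2,7):dx=+5,dy=+8->C; (3,4):dx=+6,dy=+7->C
  (3,5):dx=+7,dy=+12->C; (3,6):dx=-3,dy=+4->D; (3,7):dx=+3,dy=+11->C; (4,5):dx=+1,dy=+5->C
  (4,6):dx=-9,dy=-3->C; (4,7):dx=-3,dy=+4->D; (5,6):dx=-10,dy=-8->C; (5,7):dx=-4,dy=-1->C
  (6,7):dx=+6,dy=+7->C
Step 2: C = 15, D = 6, total pairs = 21.
Step 3: tau = (C - D)/(n(n-1)/2) = (15 - 6)/21 = 0.428571.
Step 4: Exact two-sided p-value (enumerate n! = 5040 permutations of y under H0): p = 0.238889.
Step 5: alpha = 0.1. fail to reject H0.

tau_b = 0.4286 (C=15, D=6), p = 0.238889, fail to reject H0.


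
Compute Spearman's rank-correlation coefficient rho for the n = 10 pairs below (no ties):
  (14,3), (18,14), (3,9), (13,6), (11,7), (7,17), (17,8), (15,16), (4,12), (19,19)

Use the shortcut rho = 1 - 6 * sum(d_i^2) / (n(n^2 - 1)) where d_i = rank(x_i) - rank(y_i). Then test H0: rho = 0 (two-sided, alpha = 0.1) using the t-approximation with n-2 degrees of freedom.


Step 1: Rank x and y separately (midranks; no ties here).
rank(x): 14->6, 18->9, 3->1, 13->5, 11->4, 7->3, 17->8, 15->7, 4->2, 19->10
rank(y): 3->1, 14->7, 9->5, 6->2, 7->3, 17->9, 8->4, 16->8, 12->6, 19->10
Step 2: d_i = R_x(i) - R_y(i); compute d_i^2.
  (6-1)^2=25, (9-7)^2=4, (1-5)^2=16, (5-2)^2=9, (4-3)^2=1, (3-9)^2=36, (8-4)^2=16, (7-8)^2=1, (2-6)^2=16, (10-10)^2=0
sum(d^2) = 124.
Step 3: rho = 1 - 6*124 / (10*(10^2 - 1)) = 1 - 744/990 = 0.248485.
Step 4: Under H0, t = rho * sqrt((n-2)/(1-rho^2)) = 0.7256 ~ t(8).
Step 5: Two-sided p-value from the t-distribution with 8 df = 0.488776.
Step 6: alpha = 0.1. fail to reject H0.

rho = 0.2485, p = 0.488776, fail to reject H0 at alpha = 0.1.


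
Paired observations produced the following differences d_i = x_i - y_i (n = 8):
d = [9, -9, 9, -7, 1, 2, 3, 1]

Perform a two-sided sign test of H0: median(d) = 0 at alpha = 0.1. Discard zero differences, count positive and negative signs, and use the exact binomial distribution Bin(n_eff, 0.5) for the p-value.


Step 1: Discard zero differences. Original n = 8; n_eff = number of nonzero differences = 8.
Nonzero differences (with sign): +9, -9, +9, -7, +1, +2, +3, +1
Step 2: Count signs: positive = 6, negative = 2.
Step 3: Under H0: P(positive) = 0.5, so the number of positives S ~ Bin(8, 0.5).
Step 4: Two-sided exact p-value = sum of Bin(8,0.5) probabilities at or below the observed probability = 0.289062.
Step 5: alpha = 0.1. fail to reject H0.

n_eff = 8, pos = 6, neg = 2, p = 0.289062, fail to reject H0.


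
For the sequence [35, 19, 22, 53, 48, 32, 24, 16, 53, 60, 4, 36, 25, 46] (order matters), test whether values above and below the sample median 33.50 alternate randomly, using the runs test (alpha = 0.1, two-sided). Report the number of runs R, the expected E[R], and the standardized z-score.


Step 1: Compute median = 33.50; label A = above, B = below.
Labels in order: ABBAABBBAABABA  (n_A = 7, n_B = 7)
Step 2: Count runs R = 9.
Step 3: Under H0 (random ordering), E[R] = 2*n_A*n_B/(n_A+n_B) + 1 = 2*7*7/14 + 1 = 8.0000.
        Var[R] = 2*n_A*n_B*(2*n_A*n_B - n_A - n_B) / ((n_A+n_B)^2 * (n_A+n_B-1)) = 8232/2548 = 3.2308.
        SD[R] = 1.7974.
Step 4: Continuity-corrected z = (R - 0.5 - E[R]) / SD[R] = (9 - 0.5 - 8.0000) / 1.7974 = 0.2782.
Step 5: Two-sided p-value via normal approximation = 2*(1 - Phi(|z|)) = 0.780879.
Step 6: alpha = 0.1. fail to reject H0.

R = 9, z = 0.2782, p = 0.780879, fail to reject H0.


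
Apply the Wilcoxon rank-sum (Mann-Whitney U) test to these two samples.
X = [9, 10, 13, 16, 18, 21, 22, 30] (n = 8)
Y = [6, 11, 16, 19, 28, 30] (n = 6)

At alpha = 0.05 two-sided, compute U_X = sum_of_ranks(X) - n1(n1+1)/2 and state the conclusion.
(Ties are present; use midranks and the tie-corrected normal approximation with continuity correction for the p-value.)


Step 1: Combine and sort all 14 observations; assign midranks.
sorted (value, group): (6,Y), (9,X), (10,X), (11,Y), (13,X), (16,X), (16,Y), (18,X), (19,Y), (21,X), (22,X), (28,Y), (30,X), (30,Y)
ranks: 6->1, 9->2, 10->3, 11->4, 13->5, 16->6.5, 16->6.5, 18->8, 19->9, 21->10, 22->11, 28->12, 30->13.5, 30->13.5
Step 2: Rank sum for X: R1 = 2 + 3 + 5 + 6.5 + 8 + 10 + 11 + 13.5 = 59.
Step 3: U_X = R1 - n1(n1+1)/2 = 59 - 8*9/2 = 59 - 36 = 23.
       U_Y = n1*n2 - U_X = 48 - 23 = 25.
Step 4: Ties are present, so use the tie-corrected normal approximation (with continuity correction) for the p-value.
Step 5: p-value = 0.948419; compare to alpha = 0.05. fail to reject H0.

U_X = 23, p = 0.948419, fail to reject H0 at alpha = 0.05.


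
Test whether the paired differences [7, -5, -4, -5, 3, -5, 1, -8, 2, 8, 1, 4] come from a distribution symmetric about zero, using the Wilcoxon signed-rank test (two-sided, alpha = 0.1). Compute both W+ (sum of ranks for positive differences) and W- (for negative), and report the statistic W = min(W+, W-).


Step 1: Drop any zero differences (none here) and take |d_i|.
|d| = [7, 5, 4, 5, 3, 5, 1, 8, 2, 8, 1, 4]
Step 2: Midrank |d_i| (ties get averaged ranks).
ranks: |7|->10, |5|->8, |4|->5.5, |5|->8, |3|->4, |5|->8, |1|->1.5, |8|->11.5, |2|->3, |8|->11.5, |1|->1.5, |4|->5.5
Step 3: Attach original signs; sum ranks with positive sign and with negative sign.
W+ = 10 + 4 + 1.5 + 3 + 11.5 + 1.5 + 5.5 = 37
W- = 8 + 5.5 + 8 + 8 + 11.5 = 41
(Check: W+ + W- = 78 should equal n(n+1)/2 = 78.)
Step 4: Test statistic W = min(W+, W-) = 37.
Step 5: Ties in |d|, so use the tie-corrected normal approximation.
        E[W] = n(n+1)/4 = 12*13/4 = 39.
        Tie groups: |d|=1 (t=2), |d|=4 (t=2), |d|=5 (t=3), |d|=8 (t=2); sum(t^3 - t) = 42.
        Var[W] = n(n+1)(2n+1)/24 - sum(t^3-t)/48 = 3900/24 - 42/48 = 161.625.
        z = (W - E[W]) / sqrt(Var[W]) = (37 - 39) / 12.7132 = -0.1573.
        Two-sided p = 2*Phi(z) = 0.874995.
Step 6: alpha = 0.1. fail to reject H0.

W+ = 37, W- = 41, W = min = 37, p = 0.874995, fail to reject H0.


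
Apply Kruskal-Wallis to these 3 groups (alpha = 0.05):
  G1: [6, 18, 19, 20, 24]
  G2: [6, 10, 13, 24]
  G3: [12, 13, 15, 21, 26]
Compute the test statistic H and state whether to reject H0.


Step 1: Combine all N = 14 observations and assign midranks.
sorted (value, group, rank): (6,G1,1.5), (6,G2,1.5), (10,G2,3), (12,G3,4), (13,G2,5.5), (13,G3,5.5), (15,G3,7), (18,G1,8), (19,G1,9), (20,G1,10), (21,G3,11), (24,G1,12.5), (24,G2,12.5), (26,G3,14)
Step 2: Sum ranks within each group.
R_1 = 41 (n_1 = 5)
R_2 = 22.5 (n_2 = 4)
R_3 = 41.5 (n_3 = 5)
Step 3: H = 12/(N(N+1)) * sum(R_i^2/n_i) - 3(N+1)
     = 12/(14*15) * (41^2/5 + 22.5^2/4 + 41.5^2/5) - 3*15
     = 0.057143 * 807.212 - 45
     = 1.126429.
Step 4: Ties present; correction factor C = 1 - 18/(14^3 - 14) = 0.993407. Corrected H = 1.126429 / 0.993407 = 1.133905.
Step 5: Under H0, H ~ chi^2(2); p-value = 0.567252.
Step 6: alpha = 0.05. fail to reject H0.

H = 1.1339, df = 2, p = 0.567252, fail to reject H0.


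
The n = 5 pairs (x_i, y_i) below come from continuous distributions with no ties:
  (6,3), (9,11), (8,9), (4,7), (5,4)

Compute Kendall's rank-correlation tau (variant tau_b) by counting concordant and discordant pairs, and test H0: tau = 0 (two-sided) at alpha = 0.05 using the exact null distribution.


Step 1: Enumerate the 10 unordered pairs (i,j) with i<j and classify each by sign(x_j-x_i) * sign(y_j-y_i).
  (1,2):dx=+3,dy=+8->C; (1,3):dx=+2,dy=+6->C; (1,4):dx=-2,dy=+4->D; (1,5):dx=-1,dy=+1->D
  (2,3):dx=-1,dy=-2->C; (2,4):dx=-5,dy=-4->C; (2,5):dx=-4,dy=-7->C; (3,4):dx=-4,dy=-2->C
  (3,5):dx=-3,dy=-5->C; (4,5):dx=+1,dy=-3->D
Step 2: C = 7, D = 3, total pairs = 10.
Step 3: tau = (C - D)/(n(n-1)/2) = (7 - 3)/10 = 0.400000.
Step 4: Exact two-sided p-value (enumerate n! = 120 permutations of y under H0): p = 0.483333.
Step 5: alpha = 0.05. fail to reject H0.

tau_b = 0.4000 (C=7, D=3), p = 0.483333, fail to reject H0.


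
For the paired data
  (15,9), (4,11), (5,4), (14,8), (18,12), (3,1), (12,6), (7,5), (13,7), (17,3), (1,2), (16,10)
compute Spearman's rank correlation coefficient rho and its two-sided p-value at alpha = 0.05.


Step 1: Rank x and y separately (midranks; no ties here).
rank(x): 15->9, 4->3, 5->4, 14->8, 18->12, 3->2, 12->6, 7->5, 13->7, 17->11, 1->1, 16->10
rank(y): 9->9, 11->11, 4->4, 8->8, 12->12, 1->1, 6->6, 5->5, 7->7, 3->3, 2->2, 10->10
Step 2: d_i = R_x(i) - R_y(i); compute d_i^2.
  (9-9)^2=0, (3-11)^2=64, (4-4)^2=0, (8-8)^2=0, (12-12)^2=0, (2-1)^2=1, (6-6)^2=0, (5-5)^2=0, (7-7)^2=0, (11-3)^2=64, (1-2)^2=1, (10-10)^2=0
sum(d^2) = 130.
Step 3: rho = 1 - 6*130 / (12*(12^2 - 1)) = 1 - 780/1716 = 0.545455.
Step 4: Under H0, t = rho * sqrt((n-2)/(1-rho^2)) = 2.0580 ~ t(10).
Step 5: Two-sided p-value from the t-distribution with 10 df = 0.066612.
Step 6: alpha = 0.05. fail to reject H0.

rho = 0.5455, p = 0.066612, fail to reject H0 at alpha = 0.05.


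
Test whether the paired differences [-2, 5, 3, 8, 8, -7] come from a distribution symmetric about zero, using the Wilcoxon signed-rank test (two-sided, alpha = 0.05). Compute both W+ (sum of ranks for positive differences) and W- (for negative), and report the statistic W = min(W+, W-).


Step 1: Drop any zero differences (none here) and take |d_i|.
|d| = [2, 5, 3, 8, 8, 7]
Step 2: Midrank |d_i| (ties get averaged ranks).
ranks: |2|->1, |5|->3, |3|->2, |8|->5.5, |8|->5.5, |7|->4
Step 3: Attach original signs; sum ranks with positive sign and with negative sign.
W+ = 3 + 2 + 5.5 + 5.5 = 16
W- = 1 + 4 = 5
(Check: W+ + W- = 21 should equal n(n+1)/2 = 21.)
Step 4: Test statistic W = min(W+, W-) = 5.
Step 5: Ties in |d|, so use the tie-corrected normal approximation.
        E[W] = n(n+1)/4 = 6*7/4 = 10.5.
        Tie groups: |d|=8 (t=2); sum(t^3 - t) = 6.
        Var[W] = n(n+1)(2n+1)/24 - sum(t^3-t)/48 = 546/24 - 6/48 = 22.625.
        z = (W - E[W]) / sqrt(Var[W]) = (5 - 10.5) / 4.7566 = -1.1563.
        Two-sided p = 2*Phi(z) = 0.247561.
Step 6: alpha = 0.05. fail to reject H0.

W+ = 16, W- = 5, W = min = 5, p = 0.247561, fail to reject H0.


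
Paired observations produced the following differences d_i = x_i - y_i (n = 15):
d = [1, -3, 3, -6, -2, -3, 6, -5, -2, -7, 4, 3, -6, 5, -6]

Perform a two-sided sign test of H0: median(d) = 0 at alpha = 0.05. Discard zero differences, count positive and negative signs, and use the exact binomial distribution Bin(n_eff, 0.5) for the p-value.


Step 1: Discard zero differences. Original n = 15; n_eff = number of nonzero differences = 15.
Nonzero differences (with sign): +1, -3, +3, -6, -2, -3, +6, -5, -2, -7, +4, +3, -6, +5, -6
Step 2: Count signs: positive = 6, negative = 9.
Step 3: Under H0: P(positive) = 0.5, so the number of positives S ~ Bin(15, 0.5).
Step 4: Two-sided exact p-value = sum of Bin(15,0.5) probabilities at or below the observed probability = 0.607239.
Step 5: alpha = 0.05. fail to reject H0.

n_eff = 15, pos = 6, neg = 9, p = 0.607239, fail to reject H0.


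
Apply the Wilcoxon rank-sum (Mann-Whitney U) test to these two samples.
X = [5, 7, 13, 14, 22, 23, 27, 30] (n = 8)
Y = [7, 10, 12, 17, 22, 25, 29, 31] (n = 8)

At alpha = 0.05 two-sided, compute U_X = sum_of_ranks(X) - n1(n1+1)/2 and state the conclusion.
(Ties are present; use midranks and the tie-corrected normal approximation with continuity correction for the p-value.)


Step 1: Combine and sort all 16 observations; assign midranks.
sorted (value, group): (5,X), (7,X), (7,Y), (10,Y), (12,Y), (13,X), (14,X), (17,Y), (22,X), (22,Y), (23,X), (25,Y), (27,X), (29,Y), (30,X), (31,Y)
ranks: 5->1, 7->2.5, 7->2.5, 10->4, 12->5, 13->6, 14->7, 17->8, 22->9.5, 22->9.5, 23->11, 25->12, 27->13, 29->14, 30->15, 31->16
Step 2: Rank sum for X: R1 = 1 + 2.5 + 6 + 7 + 9.5 + 11 + 13 + 15 = 65.
Step 3: U_X = R1 - n1(n1+1)/2 = 65 - 8*9/2 = 65 - 36 = 29.
       U_Y = n1*n2 - U_X = 64 - 29 = 35.
Step 4: Ties are present, so use the tie-corrected normal approximation (with continuity correction) for the p-value.
Step 5: p-value = 0.792597; compare to alpha = 0.05. fail to reject H0.

U_X = 29, p = 0.792597, fail to reject H0 at alpha = 0.05.


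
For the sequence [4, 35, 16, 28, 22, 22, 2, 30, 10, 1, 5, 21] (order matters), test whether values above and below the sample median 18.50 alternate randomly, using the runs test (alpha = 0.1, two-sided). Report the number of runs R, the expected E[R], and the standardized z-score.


Step 1: Compute median = 18.50; label A = above, B = below.
Labels in order: BABAAABABBBA  (n_A = 6, n_B = 6)
Step 2: Count runs R = 8.
Step 3: Under H0 (random ordering), E[R] = 2*n_A*n_B/(n_A+n_B) + 1 = 2*6*6/12 + 1 = 7.0000.
        Var[R] = 2*n_A*n_B*(2*n_A*n_B - n_A - n_B) / ((n_A+n_B)^2 * (n_A+n_B-1)) = 4320/1584 = 2.7273.
        SD[R] = 1.6514.
Step 4: Continuity-corrected z = (R - 0.5 - E[R]) / SD[R] = (8 - 0.5 - 7.0000) / 1.6514 = 0.3028.
Step 5: Two-sided p-value via normal approximation = 2*(1 - Phi(|z|)) = 0.762069.
Step 6: alpha = 0.1. fail to reject H0.

R = 8, z = 0.3028, p = 0.762069, fail to reject H0.


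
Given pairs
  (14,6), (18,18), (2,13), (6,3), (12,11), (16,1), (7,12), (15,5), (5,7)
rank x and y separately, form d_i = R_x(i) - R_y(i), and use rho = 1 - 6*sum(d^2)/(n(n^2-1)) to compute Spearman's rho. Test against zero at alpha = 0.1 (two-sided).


Step 1: Rank x and y separately (midranks; no ties here).
rank(x): 14->6, 18->9, 2->1, 6->3, 12->5, 16->8, 7->4, 15->7, 5->2
rank(y): 6->4, 18->9, 13->8, 3->2, 11->6, 1->1, 12->7, 5->3, 7->5
Step 2: d_i = R_x(i) - R_y(i); compute d_i^2.
  (6-4)^2=4, (9-9)^2=0, (1-8)^2=49, (3-2)^2=1, (5-6)^2=1, (8-1)^2=49, (4-7)^2=9, (7-3)^2=16, (2-5)^2=9
sum(d^2) = 138.
Step 3: rho = 1 - 6*138 / (9*(9^2 - 1)) = 1 - 828/720 = -0.150000.
Step 4: Under H0, t = rho * sqrt((n-2)/(1-rho^2)) = -0.4014 ~ t(7).
Step 5: Two-sided p-value from the t-distribution with 7 df = 0.700094.
Step 6: alpha = 0.1. fail to reject H0.

rho = -0.1500, p = 0.700094, fail to reject H0 at alpha = 0.1.


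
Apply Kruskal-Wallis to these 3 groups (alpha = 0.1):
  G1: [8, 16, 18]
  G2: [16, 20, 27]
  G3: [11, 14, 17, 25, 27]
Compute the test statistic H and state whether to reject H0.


Step 1: Combine all N = 11 observations and assign midranks.
sorted (value, group, rank): (8,G1,1), (11,G3,2), (14,G3,3), (16,G1,4.5), (16,G2,4.5), (17,G3,6), (18,G1,7), (20,G2,8), (25,G3,9), (27,G2,10.5), (27,G3,10.5)
Step 2: Sum ranks within each group.
R_1 = 12.5 (n_1 = 3)
R_2 = 23 (n_2 = 3)
R_3 = 30.5 (n_3 = 5)
Step 3: H = 12/(N(N+1)) * sum(R_i^2/n_i) - 3(N+1)
     = 12/(11*12) * (12.5^2/3 + 23^2/3 + 30.5^2/5) - 3*12
     = 0.090909 * 414.467 - 36
     = 1.678788.
Step 4: Ties present; correction factor C = 1 - 12/(11^3 - 11) = 0.990909. Corrected H = 1.678788 / 0.990909 = 1.694190.
Step 5: Under H0, H ~ chi^2(2); p-value = 0.428658.
Step 6: alpha = 0.1. fail to reject H0.

H = 1.6942, df = 2, p = 0.428658, fail to reject H0.


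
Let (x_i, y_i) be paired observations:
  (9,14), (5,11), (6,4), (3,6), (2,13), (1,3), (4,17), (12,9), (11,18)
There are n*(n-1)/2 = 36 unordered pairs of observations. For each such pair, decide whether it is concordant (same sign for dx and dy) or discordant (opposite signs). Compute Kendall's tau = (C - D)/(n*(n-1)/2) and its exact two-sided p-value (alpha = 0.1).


Step 1: Enumerate the 36 unordered pairs (i,j) with i<j and classify each by sign(x_j-x_i) * sign(y_j-y_i).
  (1,2):dx=-4,dy=-3->C; (1,3):dx=-3,dy=-10->C; (1,4):dx=-6,dy=-8->C; (1,5):dx=-7,dy=-1->C
  (1,6):dx=-8,dy=-11->C; (1,7):dx=-5,dy=+3->D; (1,8):dx=+3,dy=-5->D; (1,9):dx=+2,dy=+4->C
  (2,3):dx=+1,dy=-7->D; (2,4):dx=-2,dy=-5->C; (2,5):dx=-3,dy=+2->D; (2,6):dx=-4,dy=-8->C
  (2,7):dx=-1,dy=+6->D; (2,8):dx=+7,dy=-2->D; (2,9):dx=+6,dy=+7->C; (3,4):dx=-3,dy=+2->D
  (3,5):dx=-4,dy=+9->D; (3,6):dx=-5,dy=-1->C; (3,7):dx=-2,dy=+13->D; (3,8):dx=+6,dy=+5->C
  (3,9):dx=+5,dy=+14->C; (4,5):dx=-1,dy=+7->D; (4,6):dx=-2,dy=-3->C; (4,7):dx=+1,dy=+11->C
  (4,8):dx=+9,dy=+3->C; (4,9):dx=+8,dy=+12->C; (5,6):dx=-1,dy=-10->C; (5,7):dx=+2,dy=+4->C
  (5,8):dx=+10,dy=-4->D; (5,9):dx=+9,dy=+5->C; (6,7):dx=+3,dy=+14->C; (6,8):dx=+11,dy=+6->C
  (6,9):dx=+10,dy=+15->C; (7,8):dx=+8,dy=-8->D; (7,9):dx=+7,dy=+1->C; (8,9):dx=-1,dy=+9->D
Step 2: C = 23, D = 13, total pairs = 36.
Step 3: tau = (C - D)/(n(n-1)/2) = (23 - 13)/36 = 0.277778.
Step 4: Exact two-sided p-value (enumerate n! = 362880 permutations of y under H0): p = 0.358488.
Step 5: alpha = 0.1. fail to reject H0.

tau_b = 0.2778 (C=23, D=13), p = 0.358488, fail to reject H0.


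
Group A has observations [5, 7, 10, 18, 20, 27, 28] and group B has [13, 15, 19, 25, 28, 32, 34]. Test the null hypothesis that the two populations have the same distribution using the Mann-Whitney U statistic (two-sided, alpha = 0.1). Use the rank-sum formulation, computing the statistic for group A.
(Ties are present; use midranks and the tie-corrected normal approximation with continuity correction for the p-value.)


Step 1: Combine and sort all 14 observations; assign midranks.
sorted (value, group): (5,X), (7,X), (10,X), (13,Y), (15,Y), (18,X), (19,Y), (20,X), (25,Y), (27,X), (28,X), (28,Y), (32,Y), (34,Y)
ranks: 5->1, 7->2, 10->3, 13->4, 15->5, 18->6, 19->7, 20->8, 25->9, 27->10, 28->11.5, 28->11.5, 32->13, 34->14
Step 2: Rank sum for X: R1 = 1 + 2 + 3 + 6 + 8 + 10 + 11.5 = 41.5.
Step 3: U_X = R1 - n1(n1+1)/2 = 41.5 - 7*8/2 = 41.5 - 28 = 13.5.
       U_Y = n1*n2 - U_X = 49 - 13.5 = 35.5.
Step 4: Ties are present, so use the tie-corrected normal approximation (with continuity correction) for the p-value.
Step 5: p-value = 0.179234; compare to alpha = 0.1. fail to reject H0.

U_X = 13.5, p = 0.179234, fail to reject H0 at alpha = 0.1.


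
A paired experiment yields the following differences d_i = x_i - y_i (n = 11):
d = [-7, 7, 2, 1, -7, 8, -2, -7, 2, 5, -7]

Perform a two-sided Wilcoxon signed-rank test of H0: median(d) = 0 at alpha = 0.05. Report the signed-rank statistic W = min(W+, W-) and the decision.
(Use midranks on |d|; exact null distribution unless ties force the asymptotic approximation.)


Step 1: Drop any zero differences (none here) and take |d_i|.
|d| = [7, 7, 2, 1, 7, 8, 2, 7, 2, 5, 7]
Step 2: Midrank |d_i| (ties get averaged ranks).
ranks: |7|->8, |7|->8, |2|->3, |1|->1, |7|->8, |8|->11, |2|->3, |7|->8, |2|->3, |5|->5, |7|->8
Step 3: Attach original signs; sum ranks with positive sign and with negative sign.
W+ = 8 + 3 + 1 + 11 + 3 + 5 = 31
W- = 8 + 8 + 3 + 8 + 8 = 35
(Check: W+ + W- = 66 should equal n(n+1)/2 = 66.)
Step 4: Test statistic W = min(W+, W-) = 31.
Step 5: Ties in |d|, so use the tie-corrected normal approximation.
        E[W] = n(n+1)/4 = 11*12/4 = 33.
        Tie groups: |d|=2 (t=3), |d|=7 (t=5); sum(t^3 - t) = 144.
        Var[W] = n(n+1)(2n+1)/24 - sum(t^3-t)/48 = 3036/24 - 144/48 = 123.5.
        z = (W - E[W]) / sqrt(Var[W]) = (31 - 33) / 11.1131 = -0.1800.
        Two-sided p = 2*Phi(z) = 0.857177.
Step 6: alpha = 0.05. fail to reject H0.

W+ = 31, W- = 35, W = min = 31, p = 0.857177, fail to reject H0.


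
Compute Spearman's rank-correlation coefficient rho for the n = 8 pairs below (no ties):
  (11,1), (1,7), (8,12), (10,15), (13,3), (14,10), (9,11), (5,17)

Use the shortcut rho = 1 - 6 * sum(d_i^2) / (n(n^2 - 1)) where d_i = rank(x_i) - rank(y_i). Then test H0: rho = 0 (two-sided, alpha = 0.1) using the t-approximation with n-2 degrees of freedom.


Step 1: Rank x and y separately (midranks; no ties here).
rank(x): 11->6, 1->1, 8->3, 10->5, 13->7, 14->8, 9->4, 5->2
rank(y): 1->1, 7->3, 12->6, 15->7, 3->2, 10->4, 11->5, 17->8
Step 2: d_i = R_x(i) - R_y(i); compute d_i^2.
  (6-1)^2=25, (1-3)^2=4, (3-6)^2=9, (5-7)^2=4, (7-2)^2=25, (8-4)^2=16, (4-5)^2=1, (2-8)^2=36
sum(d^2) = 120.
Step 3: rho = 1 - 6*120 / (8*(8^2 - 1)) = 1 - 720/504 = -0.428571.
Step 4: Under H0, t = rho * sqrt((n-2)/(1-rho^2)) = -1.1619 ~ t(6).
Step 5: Two-sided p-value from the t-distribution with 6 df = 0.289403.
Step 6: alpha = 0.1. fail to reject H0.

rho = -0.4286, p = 0.289403, fail to reject H0 at alpha = 0.1.


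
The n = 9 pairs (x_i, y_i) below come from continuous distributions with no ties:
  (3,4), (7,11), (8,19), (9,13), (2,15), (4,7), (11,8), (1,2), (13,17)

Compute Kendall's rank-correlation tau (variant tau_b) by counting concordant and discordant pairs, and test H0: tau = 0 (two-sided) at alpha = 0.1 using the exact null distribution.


Step 1: Enumerate the 36 unordered pairs (i,j) with i<j and classify each by sign(x_j-x_i) * sign(y_j-y_i).
  (1,2):dx=+4,dy=+7->C; (1,3):dx=+5,dy=+15->C; (1,4):dx=+6,dy=+9->C; (1,5):dx=-1,dy=+11->D
  (1,6):dx=+1,dy=+3->C; (1,7):dx=+8,dy=+4->C; (1,8):dx=-2,dy=-2->C; (1,9):dx=+10,dy=+13->C
  (2,3):dx=+1,dy=+8->C; (2,4):dx=+2,dy=+2->C; (2,5):dx=-5,dy=+4->D; (2,6):dx=-3,dy=-4->C
  (2,7):dx=+4,dy=-3->D; (2,8):dx=-6,dy=-9->C; (2,9):dx=+6,dy=+6->C; (3,4):dx=+1,dy=-6->D
  (3,5):dx=-6,dy=-4->C; (3,6):dx=-4,dy=-12->C; (3,7):dx=+3,dy=-11->D; (3,8):dx=-7,dy=-17->C
  (3,9):dx=+5,dy=-2->D; (4,5):dx=-7,dy=+2->D; (4,6):dx=-5,dy=-6->C; (4,7):dx=+2,dy=-5->D
  (4,8):dx=-8,dy=-11->C; (4,9):dx=+4,dy=+4->C; (5,6):dx=+2,dy=-8->D; (5,7):dx=+9,dy=-7->D
  (5,8):dx=-1,dy=-13->C; (5,9):dx=+11,dy=+2->C; (6,7):dx=+7,dy=+1->C; (6,8):dx=-3,dy=-5->C
  (6,9):dx=+9,dy=+10->C; (7,8):dx=-10,dy=-6->C; (7,9):dx=+2,dy=+9->C; (8,9):dx=+12,dy=+15->C
Step 2: C = 26, D = 10, total pairs = 36.
Step 3: tau = (C - D)/(n(n-1)/2) = (26 - 10)/36 = 0.444444.
Step 4: Exact two-sided p-value (enumerate n! = 362880 permutations of y under H0): p = 0.119439.
Step 5: alpha = 0.1. fail to reject H0.

tau_b = 0.4444 (C=26, D=10), p = 0.119439, fail to reject H0.


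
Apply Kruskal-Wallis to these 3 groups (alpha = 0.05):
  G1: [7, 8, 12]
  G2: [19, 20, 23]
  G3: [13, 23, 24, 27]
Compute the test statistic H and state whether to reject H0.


Step 1: Combine all N = 10 observations and assign midranks.
sorted (value, group, rank): (7,G1,1), (8,G1,2), (12,G1,3), (13,G3,4), (19,G2,5), (20,G2,6), (23,G2,7.5), (23,G3,7.5), (24,G3,9), (27,G3,10)
Step 2: Sum ranks within each group.
R_1 = 6 (n_1 = 3)
R_2 = 18.5 (n_2 = 3)
R_3 = 30.5 (n_3 = 4)
Step 3: H = 12/(N(N+1)) * sum(R_i^2/n_i) - 3(N+1)
     = 12/(10*11) * (6^2/3 + 18.5^2/3 + 30.5^2/4) - 3*11
     = 0.109091 * 358.646 - 33
     = 6.125000.
Step 4: Ties present; correction factor C = 1 - 6/(10^3 - 10) = 0.993939. Corrected H = 6.125000 / 0.993939 = 6.162348.
Step 5: Under H0, H ~ chi^2(2); p-value = 0.045905.
Step 6: alpha = 0.05. reject H0.

H = 6.1623, df = 2, p = 0.045905, reject H0.


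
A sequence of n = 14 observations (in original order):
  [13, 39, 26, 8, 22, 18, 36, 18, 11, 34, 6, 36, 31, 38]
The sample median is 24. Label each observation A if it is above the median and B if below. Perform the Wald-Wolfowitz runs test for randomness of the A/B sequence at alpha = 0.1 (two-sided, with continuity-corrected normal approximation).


Step 1: Compute median = 24; label A = above, B = below.
Labels in order: BAABBBABBABAAA  (n_A = 7, n_B = 7)
Step 2: Count runs R = 8.
Step 3: Under H0 (random ordering), E[R] = 2*n_A*n_B/(n_A+n_B) + 1 = 2*7*7/14 + 1 = 8.0000.
        Var[R] = 2*n_A*n_B*(2*n_A*n_B - n_A - n_B) / ((n_A+n_B)^2 * (n_A+n_B-1)) = 8232/2548 = 3.2308.
        SD[R] = 1.7974.
Step 4: R = E[R], so z = 0 with no continuity correction.
Step 5: Two-sided p-value via normal approximation = 2*(1 - Phi(|z|)) = 1.000000.
Step 6: alpha = 0.1. fail to reject H0.

R = 8, z = 0.0000, p = 1.000000, fail to reject H0.


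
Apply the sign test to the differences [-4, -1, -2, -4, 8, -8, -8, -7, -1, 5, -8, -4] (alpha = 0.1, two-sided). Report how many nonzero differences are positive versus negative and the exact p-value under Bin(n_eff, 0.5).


Step 1: Discard zero differences. Original n = 12; n_eff = number of nonzero differences = 12.
Nonzero differences (with sign): -4, -1, -2, -4, +8, -8, -8, -7, -1, +5, -8, -4
Step 2: Count signs: positive = 2, negative = 10.
Step 3: Under H0: P(positive) = 0.5, so the number of positives S ~ Bin(12, 0.5).
Step 4: Two-sided exact p-value = sum of Bin(12,0.5) probabilities at or below the observed probability = 0.038574.
Step 5: alpha = 0.1. reject H0.

n_eff = 12, pos = 2, neg = 10, p = 0.038574, reject H0.


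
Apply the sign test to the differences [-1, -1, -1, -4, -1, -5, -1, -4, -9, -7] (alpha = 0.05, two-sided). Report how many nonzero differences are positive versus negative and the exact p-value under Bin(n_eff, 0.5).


Step 1: Discard zero differences. Original n = 10; n_eff = number of nonzero differences = 10.
Nonzero differences (with sign): -1, -1, -1, -4, -1, -5, -1, -4, -9, -7
Step 2: Count signs: positive = 0, negative = 10.
Step 3: Under H0: P(positive) = 0.5, so the number of positives S ~ Bin(10, 0.5).
Step 4: Two-sided exact p-value = sum of Bin(10,0.5) probabilities at or below the observed probability = 0.001953.
Step 5: alpha = 0.05. reject H0.

n_eff = 10, pos = 0, neg = 10, p = 0.001953, reject H0.


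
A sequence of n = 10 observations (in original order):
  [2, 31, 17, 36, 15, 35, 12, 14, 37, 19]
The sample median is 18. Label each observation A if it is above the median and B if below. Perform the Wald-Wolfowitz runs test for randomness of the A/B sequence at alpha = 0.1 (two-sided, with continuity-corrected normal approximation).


Step 1: Compute median = 18; label A = above, B = below.
Labels in order: BABABABBAA  (n_A = 5, n_B = 5)
Step 2: Count runs R = 8.
Step 3: Under H0 (random ordering), E[R] = 2*n_A*n_B/(n_A+n_B) + 1 = 2*5*5/10 + 1 = 6.0000.
        Var[R] = 2*n_A*n_B*(2*n_A*n_B - n_A - n_B) / ((n_A+n_B)^2 * (n_A+n_B-1)) = 2000/900 = 2.2222.
        SD[R] = 1.4907.
Step 4: Continuity-corrected z = (R - 0.5 - E[R]) / SD[R] = (8 - 0.5 - 6.0000) / 1.4907 = 1.0062.
Step 5: Two-sided p-value via normal approximation = 2*(1 - Phi(|z|)) = 0.314305.
Step 6: alpha = 0.1. fail to reject H0.

R = 8, z = 1.0062, p = 0.314305, fail to reject H0.


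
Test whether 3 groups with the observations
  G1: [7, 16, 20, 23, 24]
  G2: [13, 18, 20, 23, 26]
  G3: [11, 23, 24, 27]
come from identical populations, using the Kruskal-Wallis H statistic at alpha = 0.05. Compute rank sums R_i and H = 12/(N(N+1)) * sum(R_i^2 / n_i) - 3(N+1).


Step 1: Combine all N = 14 observations and assign midranks.
sorted (value, group, rank): (7,G1,1), (11,G3,2), (13,G2,3), (16,G1,4), (18,G2,5), (20,G1,6.5), (20,G2,6.5), (23,G1,9), (23,G2,9), (23,G3,9), (24,G1,11.5), (24,G3,11.5), (26,G2,13), (27,G3,14)
Step 2: Sum ranks within each group.
R_1 = 32 (n_1 = 5)
R_2 = 36.5 (n_2 = 5)
R_3 = 36.5 (n_3 = 4)
Step 3: H = 12/(N(N+1)) * sum(R_i^2/n_i) - 3(N+1)
     = 12/(14*15) * (32^2/5 + 36.5^2/5 + 36.5^2/4) - 3*15
     = 0.057143 * 804.312 - 45
     = 0.960714.
Step 4: Ties present; correction factor C = 1 - 36/(14^3 - 14) = 0.986813. Corrected H = 0.960714 / 0.986813 = 0.973552.
Step 5: Under H0, H ~ chi^2(2); p-value = 0.614605.
Step 6: alpha = 0.05. fail to reject H0.

H = 0.9736, df = 2, p = 0.614605, fail to reject H0.


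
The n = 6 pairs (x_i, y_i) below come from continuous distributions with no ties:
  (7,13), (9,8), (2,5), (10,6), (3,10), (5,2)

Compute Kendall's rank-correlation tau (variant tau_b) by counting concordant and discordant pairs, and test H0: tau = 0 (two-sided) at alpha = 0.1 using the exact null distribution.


Step 1: Enumerate the 15 unordered pairs (i,j) with i<j and classify each by sign(x_j-x_i) * sign(y_j-y_i).
  (1,2):dx=+2,dy=-5->D; (1,3):dx=-5,dy=-8->C; (1,4):dx=+3,dy=-7->D; (1,5):dx=-4,dy=-3->C
  (1,6):dx=-2,dy=-11->C; (2,3):dx=-7,dy=-3->C; (2,4):dx=+1,dy=-2->D; (2,5):dx=-6,dy=+2->D
  (2,6):dx=-4,dy=-6->C; (3,4):dx=+8,dy=+1->C; (3,5):dx=+1,dy=+5->C; (3,6):dx=+3,dy=-3->D
  (4,5):dx=-7,dy=+4->D; (4,6):dx=-5,dy=-4->C; (5,6):dx=+2,dy=-8->D
Step 2: C = 8, D = 7, total pairs = 15.
Step 3: tau = (C - D)/(n(n-1)/2) = (8 - 7)/15 = 0.066667.
Step 4: Exact two-sided p-value (enumerate n! = 720 permutations of y under H0): p = 1.000000.
Step 5: alpha = 0.1. fail to reject H0.

tau_b = 0.0667 (C=8, D=7), p = 1.000000, fail to reject H0.


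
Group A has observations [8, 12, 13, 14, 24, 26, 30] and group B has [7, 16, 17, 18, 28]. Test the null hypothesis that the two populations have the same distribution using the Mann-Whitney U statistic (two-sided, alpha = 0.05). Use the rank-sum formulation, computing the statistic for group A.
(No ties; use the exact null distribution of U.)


Step 1: Combine and sort all 12 observations; assign midranks.
sorted (value, group): (7,Y), (8,X), (12,X), (13,X), (14,X), (16,Y), (17,Y), (18,Y), (24,X), (26,X), (28,Y), (30,X)
ranks: 7->1, 8->2, 12->3, 13->4, 14->5, 16->6, 17->7, 18->8, 24->9, 26->10, 28->11, 30->12
Step 2: Rank sum for X: R1 = 2 + 3 + 4 + 5 + 9 + 10 + 12 = 45.
Step 3: U_X = R1 - n1(n1+1)/2 = 45 - 7*8/2 = 45 - 28 = 17.
       U_Y = n1*n2 - U_X = 35 - 17 = 18.
Step 4: No ties, so the exact null distribution of U (based on enumerating the C(12,7) = 792 equally likely rank assignments) gives the two-sided p-value.
Step 5: p-value = 1.000000; compare to alpha = 0.05. fail to reject H0.

U_X = 17, p = 1.000000, fail to reject H0 at alpha = 0.05.


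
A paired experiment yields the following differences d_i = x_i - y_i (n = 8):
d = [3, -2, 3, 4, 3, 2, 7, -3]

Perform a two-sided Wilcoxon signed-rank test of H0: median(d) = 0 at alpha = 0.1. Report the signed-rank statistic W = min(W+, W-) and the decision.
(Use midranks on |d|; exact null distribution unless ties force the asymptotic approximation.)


Step 1: Drop any zero differences (none here) and take |d_i|.
|d| = [3, 2, 3, 4, 3, 2, 7, 3]
Step 2: Midrank |d_i| (ties get averaged ranks).
ranks: |3|->4.5, |2|->1.5, |3|->4.5, |4|->7, |3|->4.5, |2|->1.5, |7|->8, |3|->4.5
Step 3: Attach original signs; sum ranks with positive sign and with negative sign.
W+ = 4.5 + 4.5 + 7 + 4.5 + 1.5 + 8 = 30
W- = 1.5 + 4.5 = 6
(Check: W+ + W- = 36 should equal n(n+1)/2 = 36.)
Step 4: Test statistic W = min(W+, W-) = 6.
Step 5: Ties in |d|, so use the tie-corrected normal approximation.
        E[W] = n(n+1)/4 = 8*9/4 = 18.
        Tie groups: |d|=2 (t=2), |d|=3 (t=4); sum(t^3 - t) = 66.
        Var[W] = n(n+1)(2n+1)/24 - sum(t^3-t)/48 = 1224/24 - 66/48 = 49.625.
        z = (W - E[W]) / sqrt(Var[W]) = (6 - 18) / 7.0445 = -1.7035.
        Two-sided p = 2*Phi(z) = 0.088483.
Step 6: alpha = 0.1. reject H0.

W+ = 30, W- = 6, W = min = 6, p = 0.088483, reject H0.


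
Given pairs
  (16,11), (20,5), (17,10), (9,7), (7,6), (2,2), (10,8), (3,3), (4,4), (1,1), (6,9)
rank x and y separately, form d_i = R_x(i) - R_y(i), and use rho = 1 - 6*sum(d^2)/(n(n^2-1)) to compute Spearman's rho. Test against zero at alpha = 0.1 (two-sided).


Step 1: Rank x and y separately (midranks; no ties here).
rank(x): 16->9, 20->11, 17->10, 9->7, 7->6, 2->2, 10->8, 3->3, 4->4, 1->1, 6->5
rank(y): 11->11, 5->5, 10->10, 7->7, 6->6, 2->2, 8->8, 3->3, 4->4, 1->1, 9->9
Step 2: d_i = R_x(i) - R_y(i); compute d_i^2.
  (9-11)^2=4, (11-5)^2=36, (10-10)^2=0, (7-7)^2=0, (6-6)^2=0, (2-2)^2=0, (8-8)^2=0, (3-3)^2=0, (4-4)^2=0, (1-1)^2=0, (5-9)^2=16
sum(d^2) = 56.
Step 3: rho = 1 - 6*56 / (11*(11^2 - 1)) = 1 - 336/1320 = 0.745455.
Step 4: Under H0, t = rho * sqrt((n-2)/(1-rho^2)) = 3.3551 ~ t(9).
Step 5: Two-sided p-value from the t-distribution with 9 df = 0.008455.
Step 6: alpha = 0.1. reject H0.

rho = 0.7455, p = 0.008455, reject H0 at alpha = 0.1.


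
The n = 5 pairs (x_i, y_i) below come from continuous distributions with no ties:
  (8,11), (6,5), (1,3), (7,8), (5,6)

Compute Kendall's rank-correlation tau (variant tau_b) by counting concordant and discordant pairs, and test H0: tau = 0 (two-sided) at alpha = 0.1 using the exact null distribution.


Step 1: Enumerate the 10 unordered pairs (i,j) with i<j and classify each by sign(x_j-x_i) * sign(y_j-y_i).
  (1,2):dx=-2,dy=-6->C; (1,3):dx=-7,dy=-8->C; (1,4):dx=-1,dy=-3->C; (1,5):dx=-3,dy=-5->C
  (2,3):dx=-5,dy=-2->C; (2,4):dx=+1,dy=+3->C; (2,5):dx=-1,dy=+1->D; (3,4):dx=+6,dy=+5->C
  (3,5):dx=+4,dy=+3->C; (4,5):dx=-2,dy=-2->C
Step 2: C = 9, D = 1, total pairs = 10.
Step 3: tau = (C - D)/(n(n-1)/2) = (9 - 1)/10 = 0.800000.
Step 4: Exact two-sided p-value (enumerate n! = 120 permutations of y under H0): p = 0.083333.
Step 5: alpha = 0.1. reject H0.

tau_b = 0.8000 (C=9, D=1), p = 0.083333, reject H0.


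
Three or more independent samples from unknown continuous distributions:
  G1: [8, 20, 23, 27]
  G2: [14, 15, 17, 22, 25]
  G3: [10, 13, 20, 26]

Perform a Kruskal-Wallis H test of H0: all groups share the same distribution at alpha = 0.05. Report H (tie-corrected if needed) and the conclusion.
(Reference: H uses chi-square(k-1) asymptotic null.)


Step 1: Combine all N = 13 observations and assign midranks.
sorted (value, group, rank): (8,G1,1), (10,G3,2), (13,G3,3), (14,G2,4), (15,G2,5), (17,G2,6), (20,G1,7.5), (20,G3,7.5), (22,G2,9), (23,G1,10), (25,G2,11), (26,G3,12), (27,G1,13)
Step 2: Sum ranks within each group.
R_1 = 31.5 (n_1 = 4)
R_2 = 35 (n_2 = 5)
R_3 = 24.5 (n_3 = 4)
Step 3: H = 12/(N(N+1)) * sum(R_i^2/n_i) - 3(N+1)
     = 12/(13*14) * (31.5^2/4 + 35^2/5 + 24.5^2/4) - 3*14
     = 0.065934 * 643.125 - 42
     = 0.403846.
Step 4: Ties present; correction factor C = 1 - 6/(13^3 - 13) = 0.997253. Corrected H = 0.403846 / 0.997253 = 0.404959.
Step 5: Under H0, H ~ chi^2(2); p-value = 0.816703.
Step 6: alpha = 0.05. fail to reject H0.

H = 0.4050, df = 2, p = 0.816703, fail to reject H0.


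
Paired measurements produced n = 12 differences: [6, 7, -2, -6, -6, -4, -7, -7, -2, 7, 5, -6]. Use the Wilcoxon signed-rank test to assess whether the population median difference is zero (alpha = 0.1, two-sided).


Step 1: Drop any zero differences (none here) and take |d_i|.
|d| = [6, 7, 2, 6, 6, 4, 7, 7, 2, 7, 5, 6]
Step 2: Midrank |d_i| (ties get averaged ranks).
ranks: |6|->6.5, |7|->10.5, |2|->1.5, |6|->6.5, |6|->6.5, |4|->3, |7|->10.5, |7|->10.5, |2|->1.5, |7|->10.5, |5|->4, |6|->6.5
Step 3: Attach original signs; sum ranks with positive sign and with negative sign.
W+ = 6.5 + 10.5 + 10.5 + 4 = 31.5
W- = 1.5 + 6.5 + 6.5 + 3 + 10.5 + 10.5 + 1.5 + 6.5 = 46.5
(Check: W+ + W- = 78 should equal n(n+1)/2 = 78.)
Step 4: Test statistic W = min(W+, W-) = 31.5.
Step 5: Ties in |d|, so use the tie-corrected normal approximation.
        E[W] = n(n+1)/4 = 12*13/4 = 39.
        Tie groups: |d|=2 (t=2), |d|=6 (t=4), |d|=7 (t=4); sum(t^3 - t) = 126.
        Var[W] = n(n+1)(2n+1)/24 - sum(t^3-t)/48 = 3900/24 - 126/48 = 159.875.
        z = (W - E[W]) / sqrt(Var[W]) = (31.5 - 39) / 12.6442 = -0.5932.
        Two-sided p = 2*Phi(z) = 0.553075.
Step 6: alpha = 0.1. fail to reject H0.

W+ = 31.5, W- = 46.5, W = min = 31.5, p = 0.553075, fail to reject H0.


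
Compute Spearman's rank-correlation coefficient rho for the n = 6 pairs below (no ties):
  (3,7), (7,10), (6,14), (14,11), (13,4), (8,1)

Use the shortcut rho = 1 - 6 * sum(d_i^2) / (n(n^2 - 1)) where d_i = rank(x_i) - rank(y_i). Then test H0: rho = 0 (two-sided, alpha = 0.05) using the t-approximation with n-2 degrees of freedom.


Step 1: Rank x and y separately (midranks; no ties here).
rank(x): 3->1, 7->3, 6->2, 14->6, 13->5, 8->4
rank(y): 7->3, 10->4, 14->6, 11->5, 4->2, 1->1
Step 2: d_i = R_x(i) - R_y(i); compute d_i^2.
  (1-3)^2=4, (3-4)^2=1, (2-6)^2=16, (6-5)^2=1, (5-2)^2=9, (4-1)^2=9
sum(d^2) = 40.
Step 3: rho = 1 - 6*40 / (6*(6^2 - 1)) = 1 - 240/210 = -0.142857.
Step 4: Under H0, t = rho * sqrt((n-2)/(1-rho^2)) = -0.2887 ~ t(4).
Step 5: Two-sided p-value from the t-distribution with 4 df = 0.787172.
Step 6: alpha = 0.05. fail to reject H0.

rho = -0.1429, p = 0.787172, fail to reject H0 at alpha = 0.05.


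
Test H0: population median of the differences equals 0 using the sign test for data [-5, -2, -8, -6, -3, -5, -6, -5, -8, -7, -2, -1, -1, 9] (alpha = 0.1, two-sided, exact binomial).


Step 1: Discard zero differences. Original n = 14; n_eff = number of nonzero differences = 14.
Nonzero differences (with sign): -5, -2, -8, -6, -3, -5, -6, -5, -8, -7, -2, -1, -1, +9
Step 2: Count signs: positive = 1, negative = 13.
Step 3: Under H0: P(positive) = 0.5, so the number of positives S ~ Bin(14, 0.5).
Step 4: Two-sided exact p-value = sum of Bin(14,0.5) probabilities at or below the observed probability = 0.001831.
Step 5: alpha = 0.1. reject H0.

n_eff = 14, pos = 1, neg = 13, p = 0.001831, reject H0.


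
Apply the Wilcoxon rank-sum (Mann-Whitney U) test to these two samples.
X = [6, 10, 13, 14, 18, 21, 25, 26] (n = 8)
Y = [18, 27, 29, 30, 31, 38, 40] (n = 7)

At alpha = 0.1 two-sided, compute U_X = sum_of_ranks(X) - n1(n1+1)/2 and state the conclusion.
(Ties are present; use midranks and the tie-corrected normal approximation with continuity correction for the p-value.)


Step 1: Combine and sort all 15 observations; assign midranks.
sorted (value, group): (6,X), (10,X), (13,X), (14,X), (18,X), (18,Y), (21,X), (25,X), (26,X), (27,Y), (29,Y), (30,Y), (31,Y), (38,Y), (40,Y)
ranks: 6->1, 10->2, 13->3, 14->4, 18->5.5, 18->5.5, 21->7, 25->8, 26->9, 27->10, 29->11, 30->12, 31->13, 38->14, 40->15
Step 2: Rank sum for X: R1 = 1 + 2 + 3 + 4 + 5.5 + 7 + 8 + 9 = 39.5.
Step 3: U_X = R1 - n1(n1+1)/2 = 39.5 - 8*9/2 = 39.5 - 36 = 3.5.
       U_Y = n1*n2 - U_X = 56 - 3.5 = 52.5.
Step 4: Ties are present, so use the tie-corrected normal approximation (with continuity correction) for the p-value.
Step 5: p-value = 0.005437; compare to alpha = 0.1. reject H0.

U_X = 3.5, p = 0.005437, reject H0 at alpha = 0.1.


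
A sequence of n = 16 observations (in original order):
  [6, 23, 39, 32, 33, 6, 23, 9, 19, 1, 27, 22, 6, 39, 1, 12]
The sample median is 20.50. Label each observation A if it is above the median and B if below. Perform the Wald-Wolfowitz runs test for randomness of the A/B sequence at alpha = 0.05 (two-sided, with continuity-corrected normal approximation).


Step 1: Compute median = 20.50; label A = above, B = below.
Labels in order: BAAAABABBBAABABB  (n_A = 8, n_B = 8)
Step 2: Count runs R = 9.
Step 3: Under H0 (random ordering), E[R] = 2*n_A*n_B/(n_A+n_B) + 1 = 2*8*8/16 + 1 = 9.0000.
        Var[R] = 2*n_A*n_B*(2*n_A*n_B - n_A - n_B) / ((n_A+n_B)^2 * (n_A+n_B-1)) = 14336/3840 = 3.7333.
        SD[R] = 1.9322.
Step 4: R = E[R], so z = 0 with no continuity correction.
Step 5: Two-sided p-value via normal approximation = 2*(1 - Phi(|z|)) = 1.000000.
Step 6: alpha = 0.05. fail to reject H0.

R = 9, z = 0.0000, p = 1.000000, fail to reject H0.


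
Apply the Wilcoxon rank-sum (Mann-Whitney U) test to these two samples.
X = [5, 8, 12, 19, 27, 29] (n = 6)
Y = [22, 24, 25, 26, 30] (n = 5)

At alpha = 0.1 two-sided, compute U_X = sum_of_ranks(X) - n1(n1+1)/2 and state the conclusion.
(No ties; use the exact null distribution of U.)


Step 1: Combine and sort all 11 observations; assign midranks.
sorted (value, group): (5,X), (8,X), (12,X), (19,X), (22,Y), (24,Y), (25,Y), (26,Y), (27,X), (29,X), (30,Y)
ranks: 5->1, 8->2, 12->3, 19->4, 22->5, 24->6, 25->7, 26->8, 27->9, 29->10, 30->11
Step 2: Rank sum for X: R1 = 1 + 2 + 3 + 4 + 9 + 10 = 29.
Step 3: U_X = R1 - n1(n1+1)/2 = 29 - 6*7/2 = 29 - 21 = 8.
       U_Y = n1*n2 - U_X = 30 - 8 = 22.
Step 4: No ties, so the exact null distribution of U (based on enumerating the C(11,6) = 462 equally likely rank assignments) gives the two-sided p-value.
Step 5: p-value = 0.246753; compare to alpha = 0.1. fail to reject H0.

U_X = 8, p = 0.246753, fail to reject H0 at alpha = 0.1.
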